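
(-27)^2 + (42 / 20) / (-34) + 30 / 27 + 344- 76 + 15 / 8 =6119537 / 6120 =999.92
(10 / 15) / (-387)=-2 / 1161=-0.00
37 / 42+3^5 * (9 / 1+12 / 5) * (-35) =-4072157 / 42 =-96956.12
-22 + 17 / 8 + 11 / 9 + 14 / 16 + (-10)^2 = 740 / 9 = 82.22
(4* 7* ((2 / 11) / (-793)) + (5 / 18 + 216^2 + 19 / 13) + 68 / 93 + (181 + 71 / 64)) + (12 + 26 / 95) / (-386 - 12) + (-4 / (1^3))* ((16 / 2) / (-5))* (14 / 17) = 2345019374241046091 / 50058248834880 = 46845.81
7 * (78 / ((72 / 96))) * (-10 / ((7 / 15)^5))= -789750000 / 2401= -328925.45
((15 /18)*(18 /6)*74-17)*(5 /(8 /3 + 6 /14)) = 3528 /13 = 271.38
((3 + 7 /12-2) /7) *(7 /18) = 19 /216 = 0.09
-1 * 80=-80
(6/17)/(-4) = -3/34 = -0.09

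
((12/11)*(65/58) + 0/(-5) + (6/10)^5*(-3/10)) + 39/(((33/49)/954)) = 550738267449/9968750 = 55246.47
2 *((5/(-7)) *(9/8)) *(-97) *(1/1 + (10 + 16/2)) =82935/28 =2961.96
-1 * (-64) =64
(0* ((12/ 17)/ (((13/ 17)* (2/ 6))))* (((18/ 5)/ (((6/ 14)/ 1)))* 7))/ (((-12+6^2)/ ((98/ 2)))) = 0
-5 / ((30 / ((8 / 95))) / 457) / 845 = -1828 / 240825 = -0.01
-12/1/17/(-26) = 6/221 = 0.03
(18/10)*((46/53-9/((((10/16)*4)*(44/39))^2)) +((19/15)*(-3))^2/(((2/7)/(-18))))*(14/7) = -5252151177/1603250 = -3275.94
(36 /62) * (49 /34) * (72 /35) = 4536 /2635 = 1.72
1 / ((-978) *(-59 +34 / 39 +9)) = 0.00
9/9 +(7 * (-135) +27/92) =-86821/92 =-943.71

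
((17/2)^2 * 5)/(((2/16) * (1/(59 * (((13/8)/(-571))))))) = -1108315/2284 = -485.25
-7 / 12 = -0.58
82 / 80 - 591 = -23599 / 40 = -589.98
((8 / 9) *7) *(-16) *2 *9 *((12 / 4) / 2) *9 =-24192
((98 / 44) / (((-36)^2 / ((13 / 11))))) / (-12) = -637 / 3763584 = -0.00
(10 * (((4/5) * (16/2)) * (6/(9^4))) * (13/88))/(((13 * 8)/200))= 400/24057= 0.02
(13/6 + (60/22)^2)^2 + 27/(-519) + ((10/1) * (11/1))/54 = 25778201759/273552444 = 94.23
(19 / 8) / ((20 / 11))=1.31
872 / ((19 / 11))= 9592 / 19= 504.84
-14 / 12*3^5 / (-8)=567 / 16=35.44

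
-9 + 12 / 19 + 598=11203 / 19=589.63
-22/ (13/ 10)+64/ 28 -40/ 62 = -43112/ 2821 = -15.28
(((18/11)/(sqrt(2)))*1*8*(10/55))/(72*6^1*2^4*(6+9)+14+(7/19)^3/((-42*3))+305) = 17778528*sqrt(2)/1553630863169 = 0.00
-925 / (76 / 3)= -2775 / 76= -36.51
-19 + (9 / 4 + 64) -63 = -63 / 4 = -15.75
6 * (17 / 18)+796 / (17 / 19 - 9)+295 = 46768 / 231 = 202.46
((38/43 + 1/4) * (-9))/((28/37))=-64935/4816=-13.48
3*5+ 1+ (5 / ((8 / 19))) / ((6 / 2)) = 479 / 24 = 19.96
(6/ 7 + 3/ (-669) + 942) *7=1471793/ 223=6599.97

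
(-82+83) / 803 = 0.00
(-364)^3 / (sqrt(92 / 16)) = -96457088*sqrt(23) / 23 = -20112693.19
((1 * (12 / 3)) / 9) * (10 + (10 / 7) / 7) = 2000 / 441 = 4.54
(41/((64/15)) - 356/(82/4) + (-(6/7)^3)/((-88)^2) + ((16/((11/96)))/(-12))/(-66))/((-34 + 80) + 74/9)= -7429668591/53145089536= -0.14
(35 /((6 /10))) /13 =175 /39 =4.49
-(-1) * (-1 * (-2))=2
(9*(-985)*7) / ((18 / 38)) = -131005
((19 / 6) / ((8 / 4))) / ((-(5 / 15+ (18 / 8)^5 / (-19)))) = 92416 / 157691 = 0.59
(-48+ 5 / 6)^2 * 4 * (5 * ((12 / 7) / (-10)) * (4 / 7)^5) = -164022272 / 352947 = -464.72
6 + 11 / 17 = 113 / 17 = 6.65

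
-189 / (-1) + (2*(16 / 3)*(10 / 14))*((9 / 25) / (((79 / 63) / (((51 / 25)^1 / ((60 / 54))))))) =9530163 / 49375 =193.02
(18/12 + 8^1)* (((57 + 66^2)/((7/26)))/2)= 1090011/14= 77857.93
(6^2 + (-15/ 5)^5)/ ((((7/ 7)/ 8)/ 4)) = -6624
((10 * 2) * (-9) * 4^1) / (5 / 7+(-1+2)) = -420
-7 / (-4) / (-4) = -7 / 16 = -0.44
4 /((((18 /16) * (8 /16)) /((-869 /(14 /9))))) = -27808 /7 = -3972.57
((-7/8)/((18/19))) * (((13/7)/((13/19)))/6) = -361/864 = -0.42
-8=-8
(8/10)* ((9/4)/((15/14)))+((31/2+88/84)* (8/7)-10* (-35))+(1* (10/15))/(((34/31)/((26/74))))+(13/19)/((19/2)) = 309489038381/834478575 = 370.88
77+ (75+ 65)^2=19677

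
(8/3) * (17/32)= 17/12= 1.42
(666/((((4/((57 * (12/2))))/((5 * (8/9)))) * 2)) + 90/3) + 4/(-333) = 42147806/333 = 126569.99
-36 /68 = -9 /17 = -0.53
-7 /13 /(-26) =7 /338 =0.02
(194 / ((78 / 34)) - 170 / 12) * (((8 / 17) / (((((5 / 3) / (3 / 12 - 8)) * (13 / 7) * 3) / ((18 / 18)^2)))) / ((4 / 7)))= -490637 / 10140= -48.39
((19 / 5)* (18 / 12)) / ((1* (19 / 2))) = 3 / 5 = 0.60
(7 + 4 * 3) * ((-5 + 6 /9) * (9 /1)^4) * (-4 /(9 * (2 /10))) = 1200420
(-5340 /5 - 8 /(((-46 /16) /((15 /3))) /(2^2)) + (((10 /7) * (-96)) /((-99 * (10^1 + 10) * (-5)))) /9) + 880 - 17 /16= -510348413 /3825360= -133.41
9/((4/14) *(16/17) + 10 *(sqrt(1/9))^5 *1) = 260253/8966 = 29.03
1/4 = 0.25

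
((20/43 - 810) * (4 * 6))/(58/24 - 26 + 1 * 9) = 2005056/1505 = 1332.26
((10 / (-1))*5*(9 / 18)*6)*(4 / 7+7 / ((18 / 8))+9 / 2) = -25775 / 21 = -1227.38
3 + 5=8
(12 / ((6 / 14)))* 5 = 140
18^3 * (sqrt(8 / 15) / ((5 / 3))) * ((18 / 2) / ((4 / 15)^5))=17055599.04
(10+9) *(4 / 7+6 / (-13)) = 190 / 91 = 2.09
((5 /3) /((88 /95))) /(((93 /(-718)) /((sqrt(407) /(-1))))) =170525*sqrt(407) /12276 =280.24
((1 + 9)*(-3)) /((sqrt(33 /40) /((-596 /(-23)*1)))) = -855.88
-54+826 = 772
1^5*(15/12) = 5/4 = 1.25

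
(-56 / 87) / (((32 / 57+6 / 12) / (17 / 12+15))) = -104804 / 10527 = -9.96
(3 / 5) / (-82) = -3 / 410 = -0.01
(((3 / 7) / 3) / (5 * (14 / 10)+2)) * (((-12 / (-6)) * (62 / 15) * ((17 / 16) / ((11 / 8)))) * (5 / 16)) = 527 / 16632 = 0.03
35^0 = 1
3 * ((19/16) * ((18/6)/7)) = 171/112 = 1.53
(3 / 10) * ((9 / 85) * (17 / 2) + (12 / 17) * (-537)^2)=103813299 / 1700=61066.65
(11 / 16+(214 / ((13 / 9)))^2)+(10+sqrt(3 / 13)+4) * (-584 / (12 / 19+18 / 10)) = 1658628835 / 89232 - 55480 * sqrt(39) / 3003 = 18472.45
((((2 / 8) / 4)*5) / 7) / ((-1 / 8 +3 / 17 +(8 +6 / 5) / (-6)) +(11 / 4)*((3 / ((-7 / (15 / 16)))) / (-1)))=-5100 / 43063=-0.12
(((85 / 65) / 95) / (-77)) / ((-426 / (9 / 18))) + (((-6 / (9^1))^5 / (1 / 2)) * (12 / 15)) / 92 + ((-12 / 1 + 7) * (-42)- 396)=-28075559744593 / 150942011220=-186.00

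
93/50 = 1.86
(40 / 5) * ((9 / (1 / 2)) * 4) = 576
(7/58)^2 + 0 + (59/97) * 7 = 1394085/326308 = 4.27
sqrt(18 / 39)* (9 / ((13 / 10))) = 90* sqrt(78) / 169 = 4.70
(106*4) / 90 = 212 / 45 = 4.71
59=59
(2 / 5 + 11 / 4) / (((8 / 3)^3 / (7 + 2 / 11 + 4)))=209223 / 112640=1.86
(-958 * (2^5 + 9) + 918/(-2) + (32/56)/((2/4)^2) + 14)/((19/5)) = -1390225/133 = -10452.82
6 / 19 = 0.32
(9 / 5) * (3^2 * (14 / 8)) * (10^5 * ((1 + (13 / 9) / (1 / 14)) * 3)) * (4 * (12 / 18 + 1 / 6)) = 601650000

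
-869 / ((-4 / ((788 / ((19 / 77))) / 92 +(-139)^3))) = -509929345123 / 874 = -583443186.64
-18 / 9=-2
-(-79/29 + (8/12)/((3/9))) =21/29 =0.72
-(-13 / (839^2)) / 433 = 13 / 304797793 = 0.00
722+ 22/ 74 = 26725/ 37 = 722.30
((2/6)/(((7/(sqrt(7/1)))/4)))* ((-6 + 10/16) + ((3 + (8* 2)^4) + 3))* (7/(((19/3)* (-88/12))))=-142989* sqrt(7)/76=-4977.81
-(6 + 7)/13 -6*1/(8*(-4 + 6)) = -11/8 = -1.38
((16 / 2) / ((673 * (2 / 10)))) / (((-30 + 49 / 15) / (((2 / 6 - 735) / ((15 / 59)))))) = 5201440 / 809619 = 6.42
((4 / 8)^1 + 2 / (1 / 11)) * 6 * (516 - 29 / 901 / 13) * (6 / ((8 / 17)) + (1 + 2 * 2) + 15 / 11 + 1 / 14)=4821292936485 / 3607604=1336425.21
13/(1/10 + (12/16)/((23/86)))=1495/334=4.48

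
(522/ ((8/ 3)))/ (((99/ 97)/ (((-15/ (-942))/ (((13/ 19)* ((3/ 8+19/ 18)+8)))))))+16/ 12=851783/ 471471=1.81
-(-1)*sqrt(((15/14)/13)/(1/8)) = 2*sqrt(1365)/91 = 0.81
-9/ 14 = -0.64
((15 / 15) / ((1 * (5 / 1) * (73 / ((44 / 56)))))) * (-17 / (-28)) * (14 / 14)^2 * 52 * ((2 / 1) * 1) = 2431 / 17885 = 0.14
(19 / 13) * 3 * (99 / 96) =1881 / 416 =4.52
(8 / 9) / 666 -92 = -275720 / 2997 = -92.00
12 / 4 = 3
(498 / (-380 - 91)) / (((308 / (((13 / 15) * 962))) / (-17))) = 8822983 / 181335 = 48.66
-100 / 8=-25 / 2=-12.50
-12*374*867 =-3891096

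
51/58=0.88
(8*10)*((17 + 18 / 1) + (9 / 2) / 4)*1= 2890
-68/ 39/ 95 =-68/ 3705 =-0.02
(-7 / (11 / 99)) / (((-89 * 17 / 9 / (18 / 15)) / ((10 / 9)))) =756 / 1513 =0.50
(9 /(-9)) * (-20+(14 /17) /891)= 302926 /15147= 20.00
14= 14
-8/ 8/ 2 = -1/ 2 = -0.50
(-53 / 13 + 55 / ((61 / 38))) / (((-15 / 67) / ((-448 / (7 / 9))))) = 307925568 / 3965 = 77660.93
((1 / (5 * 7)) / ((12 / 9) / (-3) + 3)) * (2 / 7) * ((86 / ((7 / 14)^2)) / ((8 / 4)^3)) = 774 / 5635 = 0.14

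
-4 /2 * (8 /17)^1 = -16 /17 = -0.94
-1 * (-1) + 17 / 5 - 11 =-33 / 5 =-6.60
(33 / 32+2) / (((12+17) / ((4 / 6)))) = 97 / 1392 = 0.07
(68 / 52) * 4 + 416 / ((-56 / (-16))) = 11292 / 91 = 124.09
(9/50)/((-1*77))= -9/3850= -0.00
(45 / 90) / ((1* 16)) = 1 / 32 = 0.03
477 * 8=3816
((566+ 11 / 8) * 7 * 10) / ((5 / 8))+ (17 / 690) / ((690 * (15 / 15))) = 30254250617 / 476100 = 63546.00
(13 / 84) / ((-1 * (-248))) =13 / 20832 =0.00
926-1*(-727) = 1653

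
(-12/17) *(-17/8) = 3/2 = 1.50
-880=-880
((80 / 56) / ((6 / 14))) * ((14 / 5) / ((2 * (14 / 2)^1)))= 2 / 3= 0.67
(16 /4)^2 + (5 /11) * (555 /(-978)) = 56451 /3586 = 15.74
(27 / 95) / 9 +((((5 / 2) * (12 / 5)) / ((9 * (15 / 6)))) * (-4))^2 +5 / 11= 76364 / 47025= 1.62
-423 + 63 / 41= -17280 / 41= -421.46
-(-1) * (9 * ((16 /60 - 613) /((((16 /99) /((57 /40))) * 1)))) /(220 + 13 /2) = -51864813 /241600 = -214.67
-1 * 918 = -918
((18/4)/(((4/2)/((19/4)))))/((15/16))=57/5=11.40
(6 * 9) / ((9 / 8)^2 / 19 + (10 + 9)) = 65664 / 23185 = 2.83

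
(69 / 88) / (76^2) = 69 / 508288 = 0.00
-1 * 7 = -7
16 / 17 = 0.94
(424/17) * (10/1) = 4240/17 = 249.41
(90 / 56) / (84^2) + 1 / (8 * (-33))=-2579 / 724416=-0.00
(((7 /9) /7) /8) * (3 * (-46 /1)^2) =529 /6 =88.17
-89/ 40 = -2.22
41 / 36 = 1.14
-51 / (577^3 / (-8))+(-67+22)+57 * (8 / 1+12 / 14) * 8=5370540625437 / 1344700231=3993.86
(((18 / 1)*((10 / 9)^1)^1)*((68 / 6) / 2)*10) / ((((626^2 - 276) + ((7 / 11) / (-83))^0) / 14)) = 6800 / 167829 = 0.04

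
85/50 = 17/10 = 1.70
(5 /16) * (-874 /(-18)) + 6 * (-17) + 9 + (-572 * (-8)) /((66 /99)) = 977209 /144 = 6786.17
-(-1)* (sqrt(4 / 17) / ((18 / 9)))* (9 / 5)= 9* sqrt(17) / 85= 0.44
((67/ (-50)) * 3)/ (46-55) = 67/ 150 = 0.45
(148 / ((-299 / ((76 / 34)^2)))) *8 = -1709696 / 86411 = -19.79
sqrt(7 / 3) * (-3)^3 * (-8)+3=3+72 * sqrt(21)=332.95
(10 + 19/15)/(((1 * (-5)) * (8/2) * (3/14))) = -2.63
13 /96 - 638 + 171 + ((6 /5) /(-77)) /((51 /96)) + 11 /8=-292494847 /628320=-465.52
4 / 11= 0.36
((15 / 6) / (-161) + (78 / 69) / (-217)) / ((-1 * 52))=9 / 22568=0.00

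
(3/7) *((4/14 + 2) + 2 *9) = 426/49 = 8.69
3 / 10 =0.30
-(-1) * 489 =489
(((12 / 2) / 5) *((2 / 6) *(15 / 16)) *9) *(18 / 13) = 243 / 52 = 4.67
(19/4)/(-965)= -19/3860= -0.00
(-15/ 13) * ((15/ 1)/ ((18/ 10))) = -125/ 13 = -9.62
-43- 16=-59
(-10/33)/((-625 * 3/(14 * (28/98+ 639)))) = 716/495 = 1.45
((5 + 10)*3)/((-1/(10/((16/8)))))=-225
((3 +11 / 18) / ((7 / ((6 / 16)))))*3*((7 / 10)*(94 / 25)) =1.53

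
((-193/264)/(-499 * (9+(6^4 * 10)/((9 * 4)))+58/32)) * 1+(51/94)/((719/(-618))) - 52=-172370934957847/3285362590323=-52.47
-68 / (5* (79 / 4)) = -272 / 395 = -0.69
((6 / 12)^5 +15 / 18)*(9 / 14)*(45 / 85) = 2241 / 7616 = 0.29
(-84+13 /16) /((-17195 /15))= 3993 /55024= 0.07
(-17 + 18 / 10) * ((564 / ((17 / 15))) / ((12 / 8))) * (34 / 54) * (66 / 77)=-57152 / 21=-2721.52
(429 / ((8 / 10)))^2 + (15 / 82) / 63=3961482565 / 13776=287564.07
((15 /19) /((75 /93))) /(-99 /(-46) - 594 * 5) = -1426 /4323165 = -0.00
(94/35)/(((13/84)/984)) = 1109952/65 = 17076.18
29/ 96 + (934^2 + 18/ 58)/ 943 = 2429433031/ 2625312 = 925.39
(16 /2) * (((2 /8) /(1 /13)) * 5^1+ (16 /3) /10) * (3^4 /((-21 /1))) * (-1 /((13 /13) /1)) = 18126 /35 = 517.89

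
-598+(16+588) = 6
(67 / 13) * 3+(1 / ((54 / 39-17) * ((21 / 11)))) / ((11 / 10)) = 855173 / 55419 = 15.43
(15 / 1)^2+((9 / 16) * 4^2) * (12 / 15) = 232.20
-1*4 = -4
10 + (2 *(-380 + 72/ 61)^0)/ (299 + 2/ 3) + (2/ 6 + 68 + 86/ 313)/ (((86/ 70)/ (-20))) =-40178162408/ 36298923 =-1106.87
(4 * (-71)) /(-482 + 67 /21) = 5964 /10055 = 0.59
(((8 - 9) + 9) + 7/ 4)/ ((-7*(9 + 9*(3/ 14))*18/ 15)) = -65/ 612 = -0.11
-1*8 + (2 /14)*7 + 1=-6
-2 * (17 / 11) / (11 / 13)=-442 / 121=-3.65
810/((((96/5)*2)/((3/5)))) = 405/32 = 12.66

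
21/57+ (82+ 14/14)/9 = 1640/171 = 9.59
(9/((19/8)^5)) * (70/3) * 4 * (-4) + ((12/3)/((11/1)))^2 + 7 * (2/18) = -117445608611/2696471811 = -43.56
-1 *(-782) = 782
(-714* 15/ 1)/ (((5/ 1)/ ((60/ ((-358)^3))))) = 16065/ 5735339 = 0.00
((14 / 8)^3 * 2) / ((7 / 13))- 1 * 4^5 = -32131 / 32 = -1004.09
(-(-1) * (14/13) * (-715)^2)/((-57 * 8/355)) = -97722625/228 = -428608.00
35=35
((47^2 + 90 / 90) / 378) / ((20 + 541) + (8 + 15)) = 1105 / 110376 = 0.01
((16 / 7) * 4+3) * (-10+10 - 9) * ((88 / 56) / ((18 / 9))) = -8415 / 98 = -85.87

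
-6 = -6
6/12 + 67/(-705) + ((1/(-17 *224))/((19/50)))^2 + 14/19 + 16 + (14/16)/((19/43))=17642702749073/922635598080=19.12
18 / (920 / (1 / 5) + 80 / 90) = 0.00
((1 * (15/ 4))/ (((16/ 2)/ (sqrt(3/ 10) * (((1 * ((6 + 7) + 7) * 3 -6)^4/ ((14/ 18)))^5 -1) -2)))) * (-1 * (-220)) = -825/ 4 + 433083549822625895381277739795522605395805 * sqrt(30)/ 268912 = 8821087549914644401837471000000000000.00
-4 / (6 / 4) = -8 / 3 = -2.67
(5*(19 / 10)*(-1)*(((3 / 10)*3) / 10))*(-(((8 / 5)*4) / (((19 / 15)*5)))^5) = 9172942848 / 10181328125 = 0.90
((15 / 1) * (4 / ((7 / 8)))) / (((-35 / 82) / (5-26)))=23616 / 7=3373.71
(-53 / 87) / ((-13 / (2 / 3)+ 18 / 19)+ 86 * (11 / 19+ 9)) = -2014 / 2662113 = -0.00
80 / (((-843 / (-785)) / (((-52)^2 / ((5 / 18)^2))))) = 733584384 / 281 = 2610620.58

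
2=2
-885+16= -869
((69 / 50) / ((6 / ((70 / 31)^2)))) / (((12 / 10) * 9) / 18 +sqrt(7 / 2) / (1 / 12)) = -5635 / 4033317 +56350 * sqrt(14) / 4033317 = 0.05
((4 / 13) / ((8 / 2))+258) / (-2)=-3355 / 26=-129.04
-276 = -276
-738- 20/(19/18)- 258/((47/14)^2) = -32730630/41971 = -779.84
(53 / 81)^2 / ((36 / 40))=28090 / 59049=0.48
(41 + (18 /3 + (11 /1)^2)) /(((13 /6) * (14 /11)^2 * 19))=4356 /1729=2.52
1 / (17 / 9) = 0.53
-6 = -6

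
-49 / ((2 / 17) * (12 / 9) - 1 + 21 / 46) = 114954 / 907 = 126.74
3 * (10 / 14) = 15 / 7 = 2.14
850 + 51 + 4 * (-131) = 377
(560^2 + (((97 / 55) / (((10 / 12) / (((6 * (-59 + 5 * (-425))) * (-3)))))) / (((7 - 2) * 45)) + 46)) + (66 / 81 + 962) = 58467900002 / 185625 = 314978.59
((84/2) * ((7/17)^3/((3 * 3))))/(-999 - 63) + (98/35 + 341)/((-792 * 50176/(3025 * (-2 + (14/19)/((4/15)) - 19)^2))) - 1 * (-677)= 61871189249470471/92580533010432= 668.30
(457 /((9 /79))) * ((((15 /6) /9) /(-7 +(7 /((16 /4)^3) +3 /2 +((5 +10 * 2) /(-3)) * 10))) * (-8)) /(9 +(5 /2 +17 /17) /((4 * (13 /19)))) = 961206272 /98336241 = 9.77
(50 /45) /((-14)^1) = -5 /63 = -0.08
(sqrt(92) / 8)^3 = 23 * sqrt(23) / 64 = 1.72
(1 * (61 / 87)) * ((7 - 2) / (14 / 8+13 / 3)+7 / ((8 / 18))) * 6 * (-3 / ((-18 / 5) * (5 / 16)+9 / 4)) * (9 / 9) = -393572 / 2117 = -185.91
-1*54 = -54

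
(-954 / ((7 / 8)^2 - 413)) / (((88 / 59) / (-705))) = -317453040 / 290213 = -1093.86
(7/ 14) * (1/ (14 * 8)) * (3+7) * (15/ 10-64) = -625/ 224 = -2.79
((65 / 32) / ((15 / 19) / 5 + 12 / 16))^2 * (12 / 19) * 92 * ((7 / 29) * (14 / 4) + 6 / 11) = 71203925 / 176088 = 404.37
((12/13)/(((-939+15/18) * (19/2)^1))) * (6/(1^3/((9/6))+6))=-0.00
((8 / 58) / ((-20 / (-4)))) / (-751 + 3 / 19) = -38 / 1034285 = -0.00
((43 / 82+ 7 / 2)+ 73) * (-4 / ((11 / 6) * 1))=-75792 / 451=-168.05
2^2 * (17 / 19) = 68 / 19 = 3.58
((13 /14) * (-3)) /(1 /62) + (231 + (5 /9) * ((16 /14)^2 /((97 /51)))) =836536 /14259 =58.67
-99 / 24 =-33 / 8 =-4.12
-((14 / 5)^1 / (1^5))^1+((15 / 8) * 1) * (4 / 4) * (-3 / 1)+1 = -297 / 40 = -7.42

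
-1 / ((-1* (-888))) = -1 / 888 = -0.00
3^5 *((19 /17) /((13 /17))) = 4617 /13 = 355.15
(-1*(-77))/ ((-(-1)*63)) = 11/ 9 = 1.22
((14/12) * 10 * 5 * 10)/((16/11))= 9625/24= 401.04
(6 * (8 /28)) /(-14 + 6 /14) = -12 /95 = -0.13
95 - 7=88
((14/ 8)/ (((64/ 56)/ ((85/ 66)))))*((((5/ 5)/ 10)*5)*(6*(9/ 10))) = 7497/ 1408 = 5.32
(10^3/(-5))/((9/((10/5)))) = -400/9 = -44.44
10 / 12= 5 / 6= 0.83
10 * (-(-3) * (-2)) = -60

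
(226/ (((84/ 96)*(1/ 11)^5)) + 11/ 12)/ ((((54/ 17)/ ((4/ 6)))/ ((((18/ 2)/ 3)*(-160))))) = -2376030549640/ 567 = -4190530069.91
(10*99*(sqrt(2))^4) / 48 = 165 / 2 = 82.50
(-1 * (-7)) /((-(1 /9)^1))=-63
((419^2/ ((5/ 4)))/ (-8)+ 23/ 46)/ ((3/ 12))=-351112/ 5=-70222.40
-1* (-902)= 902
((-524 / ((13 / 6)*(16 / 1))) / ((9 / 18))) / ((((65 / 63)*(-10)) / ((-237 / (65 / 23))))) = -134961309 / 549250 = -245.72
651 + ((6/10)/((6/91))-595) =651/10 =65.10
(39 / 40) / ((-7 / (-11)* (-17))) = -429 / 4760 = -0.09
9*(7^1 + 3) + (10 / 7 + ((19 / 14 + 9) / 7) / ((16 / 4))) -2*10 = 28145 / 392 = 71.80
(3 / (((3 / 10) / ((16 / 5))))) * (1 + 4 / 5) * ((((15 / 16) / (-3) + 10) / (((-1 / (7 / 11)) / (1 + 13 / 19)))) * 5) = -624960 / 209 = -2990.24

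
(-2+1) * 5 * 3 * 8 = -120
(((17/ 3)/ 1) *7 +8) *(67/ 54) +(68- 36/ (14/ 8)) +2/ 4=60709/ 567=107.07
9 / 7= 1.29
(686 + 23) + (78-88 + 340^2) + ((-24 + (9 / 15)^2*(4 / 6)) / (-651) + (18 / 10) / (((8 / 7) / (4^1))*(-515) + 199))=76341617818 / 656425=116299.07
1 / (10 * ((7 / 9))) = 9 / 70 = 0.13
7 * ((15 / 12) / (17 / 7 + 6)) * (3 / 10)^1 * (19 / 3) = 931 / 472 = 1.97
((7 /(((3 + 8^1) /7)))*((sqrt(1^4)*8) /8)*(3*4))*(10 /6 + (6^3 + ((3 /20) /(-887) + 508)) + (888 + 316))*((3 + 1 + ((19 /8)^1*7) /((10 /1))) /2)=2279562001647 /7805600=292041.87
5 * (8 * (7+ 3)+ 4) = 420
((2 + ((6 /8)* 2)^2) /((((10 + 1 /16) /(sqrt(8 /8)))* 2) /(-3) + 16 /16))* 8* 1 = -816 /137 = -5.96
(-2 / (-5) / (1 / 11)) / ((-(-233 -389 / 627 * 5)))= 6897 / 370090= 0.02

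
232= 232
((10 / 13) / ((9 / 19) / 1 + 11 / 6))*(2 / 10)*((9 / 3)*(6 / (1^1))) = 4104 / 3419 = 1.20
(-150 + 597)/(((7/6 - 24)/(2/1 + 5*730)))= -71493.90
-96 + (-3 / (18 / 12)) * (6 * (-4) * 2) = 0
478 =478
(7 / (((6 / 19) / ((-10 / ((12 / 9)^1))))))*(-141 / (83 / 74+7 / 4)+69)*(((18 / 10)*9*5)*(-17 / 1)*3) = 273321783 / 20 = 13666089.15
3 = 3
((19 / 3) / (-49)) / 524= -19 / 77028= -0.00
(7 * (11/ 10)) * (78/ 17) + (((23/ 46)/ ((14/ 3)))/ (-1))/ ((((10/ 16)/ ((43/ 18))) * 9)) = 566836/ 16065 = 35.28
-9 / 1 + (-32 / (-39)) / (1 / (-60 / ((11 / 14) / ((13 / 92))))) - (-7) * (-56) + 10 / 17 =-1760251 / 4301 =-409.27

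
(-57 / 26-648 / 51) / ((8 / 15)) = -98775 / 3536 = -27.93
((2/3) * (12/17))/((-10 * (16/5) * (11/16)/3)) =-12/187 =-0.06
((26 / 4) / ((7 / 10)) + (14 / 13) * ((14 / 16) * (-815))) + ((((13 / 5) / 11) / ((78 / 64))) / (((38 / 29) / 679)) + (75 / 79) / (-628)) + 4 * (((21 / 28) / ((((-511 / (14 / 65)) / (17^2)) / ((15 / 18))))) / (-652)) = -110849531474567437 / 168413203538580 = -658.20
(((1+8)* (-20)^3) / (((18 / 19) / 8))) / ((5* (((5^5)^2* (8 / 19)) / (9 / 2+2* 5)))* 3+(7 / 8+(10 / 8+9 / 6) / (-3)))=-0.14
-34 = -34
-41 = -41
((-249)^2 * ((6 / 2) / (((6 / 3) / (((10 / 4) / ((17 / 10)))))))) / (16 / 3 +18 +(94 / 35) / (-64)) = 7812126000 / 1330403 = 5872.00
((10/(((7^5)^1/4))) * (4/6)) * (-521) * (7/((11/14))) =-83360/11319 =-7.36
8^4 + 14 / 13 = 53262 / 13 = 4097.08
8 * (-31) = -248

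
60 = 60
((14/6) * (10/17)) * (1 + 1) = 140/51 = 2.75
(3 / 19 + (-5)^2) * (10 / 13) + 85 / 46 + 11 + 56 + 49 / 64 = 32346497 / 363584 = 88.97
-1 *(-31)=31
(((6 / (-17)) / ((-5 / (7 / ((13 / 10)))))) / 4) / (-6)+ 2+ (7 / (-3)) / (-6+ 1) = 16249 / 6630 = 2.45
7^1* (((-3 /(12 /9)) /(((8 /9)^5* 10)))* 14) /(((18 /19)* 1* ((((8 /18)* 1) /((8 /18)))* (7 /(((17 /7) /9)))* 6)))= -706401 /2621440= -0.27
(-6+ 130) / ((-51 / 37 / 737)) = -3381356 / 51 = -66301.10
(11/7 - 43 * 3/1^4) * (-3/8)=669/14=47.79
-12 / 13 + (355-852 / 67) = 341.36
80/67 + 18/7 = 1766/469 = 3.77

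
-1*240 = -240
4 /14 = 2 /7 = 0.29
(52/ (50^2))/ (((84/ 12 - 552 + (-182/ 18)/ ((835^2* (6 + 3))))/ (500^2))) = -73417792500/ 7694749429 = -9.54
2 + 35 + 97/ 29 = 1170/ 29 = 40.34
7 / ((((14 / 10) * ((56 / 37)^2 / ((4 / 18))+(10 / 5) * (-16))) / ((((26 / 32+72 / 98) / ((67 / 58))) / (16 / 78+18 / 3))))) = -323816415 / 6508429312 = -0.05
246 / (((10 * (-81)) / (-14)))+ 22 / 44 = 1283 / 270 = 4.75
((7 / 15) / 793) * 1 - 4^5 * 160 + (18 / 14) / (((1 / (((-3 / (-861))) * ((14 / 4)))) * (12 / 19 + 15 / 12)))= -6152603722571 / 37552515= -163839.99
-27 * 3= -81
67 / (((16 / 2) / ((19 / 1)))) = 1273 / 8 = 159.12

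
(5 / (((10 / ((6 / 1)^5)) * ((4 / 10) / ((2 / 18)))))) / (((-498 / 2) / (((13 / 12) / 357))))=-130 / 9877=-0.01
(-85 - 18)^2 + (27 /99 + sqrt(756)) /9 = 2 * sqrt(21) /3 + 350098 /33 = 10612.09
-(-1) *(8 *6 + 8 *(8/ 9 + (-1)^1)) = 424/ 9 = 47.11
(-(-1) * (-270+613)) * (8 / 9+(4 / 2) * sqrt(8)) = 2744 / 9+1372 * sqrt(2) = 2245.19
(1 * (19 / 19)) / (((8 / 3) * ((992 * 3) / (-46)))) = -23 / 3968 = -0.01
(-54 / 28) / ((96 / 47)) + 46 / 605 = -235307 / 271040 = -0.87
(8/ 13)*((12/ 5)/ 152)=12/ 1235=0.01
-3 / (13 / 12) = -36 / 13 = -2.77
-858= -858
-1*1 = -1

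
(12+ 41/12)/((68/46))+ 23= 13639/408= 33.43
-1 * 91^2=-8281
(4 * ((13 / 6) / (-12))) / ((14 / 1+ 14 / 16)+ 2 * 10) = -52 / 2511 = -0.02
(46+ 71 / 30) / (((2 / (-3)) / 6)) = -4353 / 10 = -435.30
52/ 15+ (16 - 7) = 187/ 15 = 12.47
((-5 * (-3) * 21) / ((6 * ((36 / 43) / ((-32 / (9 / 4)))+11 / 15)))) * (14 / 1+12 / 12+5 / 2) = 18963000 / 13921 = 1362.19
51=51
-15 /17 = -0.88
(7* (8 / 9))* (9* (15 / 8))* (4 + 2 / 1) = 630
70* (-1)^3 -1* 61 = -131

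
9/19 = 0.47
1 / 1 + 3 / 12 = 5 / 4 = 1.25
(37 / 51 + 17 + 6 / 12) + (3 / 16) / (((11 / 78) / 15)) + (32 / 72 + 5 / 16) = 1048189 / 26928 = 38.93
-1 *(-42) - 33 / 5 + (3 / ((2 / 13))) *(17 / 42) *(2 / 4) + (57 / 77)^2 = 9461359 / 237160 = 39.89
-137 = -137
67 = 67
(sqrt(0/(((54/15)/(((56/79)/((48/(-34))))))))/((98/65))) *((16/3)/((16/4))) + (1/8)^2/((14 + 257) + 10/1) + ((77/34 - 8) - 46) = -15816911/305728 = -51.74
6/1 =6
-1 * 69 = -69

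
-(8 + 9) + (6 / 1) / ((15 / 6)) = -73 / 5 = -14.60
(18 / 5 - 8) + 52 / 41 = -642 / 205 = -3.13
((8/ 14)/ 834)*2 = 4/ 2919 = 0.00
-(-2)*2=4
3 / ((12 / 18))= 9 / 2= 4.50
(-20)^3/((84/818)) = -1636000/21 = -77904.76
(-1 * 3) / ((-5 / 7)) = 4.20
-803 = -803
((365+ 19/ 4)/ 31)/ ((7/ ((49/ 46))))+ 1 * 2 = 21761/ 5704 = 3.82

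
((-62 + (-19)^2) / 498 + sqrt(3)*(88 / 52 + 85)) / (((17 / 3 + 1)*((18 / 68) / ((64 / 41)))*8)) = 10166 / 153135 + 76636*sqrt(3) / 7995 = 16.67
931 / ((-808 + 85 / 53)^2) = 2615179 / 1826622121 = 0.00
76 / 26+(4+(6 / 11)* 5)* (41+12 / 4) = 3886 / 13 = 298.92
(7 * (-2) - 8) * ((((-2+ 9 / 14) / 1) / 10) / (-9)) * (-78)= 2717 / 105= 25.88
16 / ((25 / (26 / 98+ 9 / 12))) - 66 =-80054 / 1225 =-65.35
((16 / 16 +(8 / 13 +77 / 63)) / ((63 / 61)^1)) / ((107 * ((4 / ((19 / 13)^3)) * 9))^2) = 0.00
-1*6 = -6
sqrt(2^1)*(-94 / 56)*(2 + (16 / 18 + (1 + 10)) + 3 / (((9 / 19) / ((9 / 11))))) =-22184*sqrt(2) / 693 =-45.27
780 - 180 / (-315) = 5464 / 7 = 780.57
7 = 7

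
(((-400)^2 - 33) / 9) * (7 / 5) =1119769 / 45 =24883.76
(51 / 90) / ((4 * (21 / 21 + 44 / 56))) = 119 / 1500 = 0.08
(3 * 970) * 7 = 20370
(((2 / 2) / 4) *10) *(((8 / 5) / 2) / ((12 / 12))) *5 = 10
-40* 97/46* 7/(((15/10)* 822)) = -13580/28359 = -0.48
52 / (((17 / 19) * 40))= 247 / 170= 1.45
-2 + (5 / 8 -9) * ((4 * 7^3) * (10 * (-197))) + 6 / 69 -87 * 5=22635848.09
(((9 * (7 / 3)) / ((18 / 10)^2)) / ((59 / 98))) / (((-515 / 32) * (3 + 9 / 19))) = -1042720 / 5414607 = -0.19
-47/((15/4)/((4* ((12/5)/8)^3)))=-846/625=-1.35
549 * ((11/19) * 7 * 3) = 126819/19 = 6674.68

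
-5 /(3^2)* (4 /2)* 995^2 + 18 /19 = -188104588 /171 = -1100026.83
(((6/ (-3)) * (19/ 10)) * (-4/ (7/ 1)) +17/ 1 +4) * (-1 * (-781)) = 633391/ 35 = 18096.89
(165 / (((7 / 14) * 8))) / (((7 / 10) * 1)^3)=41250 / 343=120.26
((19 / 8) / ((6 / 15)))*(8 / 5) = 19 / 2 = 9.50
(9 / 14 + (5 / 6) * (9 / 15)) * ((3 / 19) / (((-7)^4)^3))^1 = 24 / 1840891197733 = 0.00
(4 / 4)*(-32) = -32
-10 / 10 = -1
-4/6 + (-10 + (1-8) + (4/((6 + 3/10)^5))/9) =-17.67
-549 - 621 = -1170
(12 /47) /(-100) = -0.00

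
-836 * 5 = -4180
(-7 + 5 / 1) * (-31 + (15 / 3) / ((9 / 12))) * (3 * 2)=292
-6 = -6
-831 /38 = -21.87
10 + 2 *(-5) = 0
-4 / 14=-2 / 7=-0.29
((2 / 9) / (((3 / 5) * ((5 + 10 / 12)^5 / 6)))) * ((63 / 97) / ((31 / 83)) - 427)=-126268416 / 902475875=-0.14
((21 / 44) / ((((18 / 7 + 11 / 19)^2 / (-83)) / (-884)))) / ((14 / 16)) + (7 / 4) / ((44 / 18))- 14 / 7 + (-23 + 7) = 62031082503 / 15449368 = 4015.12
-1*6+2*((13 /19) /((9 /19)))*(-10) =-314 /9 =-34.89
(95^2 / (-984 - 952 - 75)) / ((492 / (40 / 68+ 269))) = -41361575 / 16820004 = -2.46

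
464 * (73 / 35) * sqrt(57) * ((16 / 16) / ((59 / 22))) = 745184 * sqrt(57) / 2065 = 2724.46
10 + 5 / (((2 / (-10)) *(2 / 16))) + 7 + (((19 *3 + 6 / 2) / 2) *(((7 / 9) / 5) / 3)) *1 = -1633 / 9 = -181.44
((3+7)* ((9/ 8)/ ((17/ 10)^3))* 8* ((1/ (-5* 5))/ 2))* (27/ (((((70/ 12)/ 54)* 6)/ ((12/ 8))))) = -22.89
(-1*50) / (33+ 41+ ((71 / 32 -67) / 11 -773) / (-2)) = -7040 / 65253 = -0.11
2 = 2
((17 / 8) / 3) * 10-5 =25 / 12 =2.08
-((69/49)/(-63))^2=-529/1058841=-0.00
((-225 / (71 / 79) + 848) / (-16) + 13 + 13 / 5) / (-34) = 123557 / 193120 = 0.64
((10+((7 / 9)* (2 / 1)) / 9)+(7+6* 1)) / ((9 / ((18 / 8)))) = 1877 / 324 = 5.79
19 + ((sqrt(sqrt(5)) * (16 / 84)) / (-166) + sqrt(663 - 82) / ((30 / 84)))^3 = 19 + 8 * (-5 * 5^(1 / 4) + 12201 * sqrt(581))^3 / 661914925875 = 307419.92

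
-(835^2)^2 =-486122700625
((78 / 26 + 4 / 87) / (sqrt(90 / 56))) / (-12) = -53 * sqrt(35) / 1566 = -0.20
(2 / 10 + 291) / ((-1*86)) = -728 / 215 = -3.39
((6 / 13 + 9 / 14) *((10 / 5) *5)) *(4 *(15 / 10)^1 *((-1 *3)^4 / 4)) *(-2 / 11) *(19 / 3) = -1546695 / 1001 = -1545.15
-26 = -26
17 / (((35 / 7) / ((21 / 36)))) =119 / 60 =1.98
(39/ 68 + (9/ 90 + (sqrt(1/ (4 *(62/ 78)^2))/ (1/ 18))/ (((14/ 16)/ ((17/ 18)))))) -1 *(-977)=73034433/ 73780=989.89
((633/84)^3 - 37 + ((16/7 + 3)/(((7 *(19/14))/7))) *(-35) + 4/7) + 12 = 111440145/417088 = 267.19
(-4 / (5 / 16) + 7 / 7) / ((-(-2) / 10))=-59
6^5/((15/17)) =44064/5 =8812.80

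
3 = 3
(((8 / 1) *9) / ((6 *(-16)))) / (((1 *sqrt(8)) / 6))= -9 *sqrt(2) / 8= -1.59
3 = 3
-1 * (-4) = 4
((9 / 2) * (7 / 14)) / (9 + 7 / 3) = 27 / 136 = 0.20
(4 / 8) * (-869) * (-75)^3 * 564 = 103383843750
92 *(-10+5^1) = -460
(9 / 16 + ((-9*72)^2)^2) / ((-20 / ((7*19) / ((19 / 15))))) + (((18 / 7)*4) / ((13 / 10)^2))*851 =-70084833039012195 / 75712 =-925676683207.58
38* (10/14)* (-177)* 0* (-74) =0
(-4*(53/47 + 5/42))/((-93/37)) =182114/91791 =1.98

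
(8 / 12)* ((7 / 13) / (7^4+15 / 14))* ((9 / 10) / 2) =147 / 2185885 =0.00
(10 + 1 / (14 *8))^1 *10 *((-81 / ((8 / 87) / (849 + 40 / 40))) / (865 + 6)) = -16786834875 / 195104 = -86040.44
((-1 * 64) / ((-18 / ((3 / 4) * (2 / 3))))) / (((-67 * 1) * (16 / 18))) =-2 / 67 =-0.03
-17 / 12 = -1.42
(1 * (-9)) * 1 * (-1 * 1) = 9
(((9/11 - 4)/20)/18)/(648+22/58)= -203/14891976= -0.00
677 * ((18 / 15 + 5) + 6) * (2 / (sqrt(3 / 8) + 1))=660752 / 25 - 165188 * sqrt(6) / 25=10245.03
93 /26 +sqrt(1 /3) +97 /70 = sqrt(3) /3 +2258 /455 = 5.54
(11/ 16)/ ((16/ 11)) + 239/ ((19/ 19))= 61305/ 256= 239.47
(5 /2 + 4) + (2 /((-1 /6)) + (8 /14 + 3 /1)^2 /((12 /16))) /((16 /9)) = 913 /98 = 9.32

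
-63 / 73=-0.86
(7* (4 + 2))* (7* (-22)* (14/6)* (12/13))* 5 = -69655.38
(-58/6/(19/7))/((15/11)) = -2233/855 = -2.61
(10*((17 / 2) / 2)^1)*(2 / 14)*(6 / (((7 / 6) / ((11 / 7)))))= 16830 / 343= 49.07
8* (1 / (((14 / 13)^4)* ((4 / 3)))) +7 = 11.46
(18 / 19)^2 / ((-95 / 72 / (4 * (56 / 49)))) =-746496 / 240065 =-3.11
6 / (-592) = -3 / 296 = -0.01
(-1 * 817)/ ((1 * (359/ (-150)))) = 122550/ 359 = 341.36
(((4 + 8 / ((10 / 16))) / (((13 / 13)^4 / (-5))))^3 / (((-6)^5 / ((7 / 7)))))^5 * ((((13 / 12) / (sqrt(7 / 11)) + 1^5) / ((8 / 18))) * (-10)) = -176337998940740 * sqrt(77) / 19683- 379804920795440 / 6561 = -136502282336.80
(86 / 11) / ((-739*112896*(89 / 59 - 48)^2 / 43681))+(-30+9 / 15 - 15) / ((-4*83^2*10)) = 8607419296806727 / 54055614177140284800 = 0.00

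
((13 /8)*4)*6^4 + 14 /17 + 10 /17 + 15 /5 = 143283 /17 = 8428.41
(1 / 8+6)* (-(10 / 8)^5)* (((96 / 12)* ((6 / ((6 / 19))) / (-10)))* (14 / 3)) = 4073125 / 3072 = 1325.89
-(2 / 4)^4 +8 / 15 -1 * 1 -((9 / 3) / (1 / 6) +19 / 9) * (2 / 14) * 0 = -127 / 240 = -0.53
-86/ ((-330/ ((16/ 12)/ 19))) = 172/ 9405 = 0.02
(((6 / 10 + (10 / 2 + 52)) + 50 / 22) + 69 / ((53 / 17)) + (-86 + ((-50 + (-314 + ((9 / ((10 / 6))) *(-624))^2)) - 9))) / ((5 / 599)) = 99123736525273 / 72875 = 1360188494.34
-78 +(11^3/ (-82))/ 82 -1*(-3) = -505631/ 6724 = -75.20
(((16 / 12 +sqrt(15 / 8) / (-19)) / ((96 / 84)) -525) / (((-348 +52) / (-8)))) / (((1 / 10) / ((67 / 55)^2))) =-14108927 / 67155 -31423 * sqrt(30) / 6805040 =-210.12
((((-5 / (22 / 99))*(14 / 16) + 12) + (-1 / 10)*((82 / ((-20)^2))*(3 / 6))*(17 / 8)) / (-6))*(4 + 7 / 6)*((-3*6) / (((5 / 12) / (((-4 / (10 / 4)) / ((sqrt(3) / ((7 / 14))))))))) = 7647607*sqrt(3) / 100000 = 132.46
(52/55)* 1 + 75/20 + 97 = 22373/220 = 101.70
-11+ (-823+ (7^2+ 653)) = -132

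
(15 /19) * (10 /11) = 150 /209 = 0.72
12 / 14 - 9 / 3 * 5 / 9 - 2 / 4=-1.31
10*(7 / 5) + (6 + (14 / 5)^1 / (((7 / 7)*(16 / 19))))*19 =7647 / 40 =191.18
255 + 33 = 288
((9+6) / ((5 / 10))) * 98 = 2940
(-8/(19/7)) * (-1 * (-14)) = -784/19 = -41.26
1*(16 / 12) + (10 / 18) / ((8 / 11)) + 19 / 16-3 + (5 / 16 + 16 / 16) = 115 / 72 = 1.60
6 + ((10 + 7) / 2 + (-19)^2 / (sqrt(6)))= 29 / 2 + 361*sqrt(6) / 6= 161.88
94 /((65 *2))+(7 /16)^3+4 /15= 857413 /798720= 1.07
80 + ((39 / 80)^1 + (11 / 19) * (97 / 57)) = 7058797 / 86640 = 81.47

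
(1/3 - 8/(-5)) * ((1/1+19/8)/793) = 261/31720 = 0.01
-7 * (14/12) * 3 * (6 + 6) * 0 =0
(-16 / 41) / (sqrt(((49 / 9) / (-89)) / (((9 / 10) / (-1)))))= -72 * sqrt(890) / 1435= -1.50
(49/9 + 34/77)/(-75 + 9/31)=-126449/1604988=-0.08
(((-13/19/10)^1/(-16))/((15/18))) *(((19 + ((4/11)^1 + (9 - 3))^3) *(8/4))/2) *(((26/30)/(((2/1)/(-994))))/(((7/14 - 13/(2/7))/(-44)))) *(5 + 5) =-3437077553/574750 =-5980.13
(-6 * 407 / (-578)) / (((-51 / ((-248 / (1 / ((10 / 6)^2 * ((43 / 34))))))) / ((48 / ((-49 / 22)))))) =-19097091200 / 12277587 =-1555.44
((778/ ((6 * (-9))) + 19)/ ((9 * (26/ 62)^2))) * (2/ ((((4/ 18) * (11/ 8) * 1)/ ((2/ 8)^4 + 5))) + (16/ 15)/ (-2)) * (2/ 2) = 5068015129/ 54208440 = 93.49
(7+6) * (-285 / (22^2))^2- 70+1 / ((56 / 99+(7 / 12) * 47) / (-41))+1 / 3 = -518828290297 / 7787372208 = -66.62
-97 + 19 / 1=-78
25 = 25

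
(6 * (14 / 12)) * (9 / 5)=63 / 5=12.60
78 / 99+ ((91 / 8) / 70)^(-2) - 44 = -29794 / 5577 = -5.34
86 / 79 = 1.09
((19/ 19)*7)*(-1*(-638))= 4466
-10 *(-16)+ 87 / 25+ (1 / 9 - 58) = 23758 / 225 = 105.59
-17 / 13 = -1.31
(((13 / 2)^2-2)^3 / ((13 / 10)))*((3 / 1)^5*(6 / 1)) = 15211609245 / 208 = 73132736.75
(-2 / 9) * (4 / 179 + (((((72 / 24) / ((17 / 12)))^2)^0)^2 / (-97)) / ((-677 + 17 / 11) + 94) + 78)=-8664675961 / 499741866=-17.34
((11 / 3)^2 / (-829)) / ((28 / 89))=-10769 / 208908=-0.05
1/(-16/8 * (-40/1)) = 1/80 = 0.01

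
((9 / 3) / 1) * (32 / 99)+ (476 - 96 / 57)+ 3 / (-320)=95359399 / 200640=475.28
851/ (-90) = -851/ 90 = -9.46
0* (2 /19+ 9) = 0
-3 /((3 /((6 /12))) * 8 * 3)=-0.02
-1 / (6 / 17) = -2.83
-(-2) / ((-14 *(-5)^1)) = 1 / 35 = 0.03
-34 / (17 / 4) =-8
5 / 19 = 0.26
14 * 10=140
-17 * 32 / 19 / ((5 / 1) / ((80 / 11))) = -8704 / 209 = -41.65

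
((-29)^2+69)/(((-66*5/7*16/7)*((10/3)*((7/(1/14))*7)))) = -13/3520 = -0.00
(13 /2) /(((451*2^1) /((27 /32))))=351 /57728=0.01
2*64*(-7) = -896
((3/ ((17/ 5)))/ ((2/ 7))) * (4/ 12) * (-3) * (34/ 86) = -105/ 86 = -1.22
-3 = -3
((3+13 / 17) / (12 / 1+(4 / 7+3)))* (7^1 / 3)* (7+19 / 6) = 95648 / 16677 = 5.74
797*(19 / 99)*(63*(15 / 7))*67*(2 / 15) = 2029162 / 11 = 184469.27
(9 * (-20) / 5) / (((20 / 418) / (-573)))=431125.20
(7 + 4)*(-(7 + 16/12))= -275/3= -91.67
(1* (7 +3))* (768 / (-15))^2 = 131072 / 5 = 26214.40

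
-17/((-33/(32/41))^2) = -17408/1830609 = -0.01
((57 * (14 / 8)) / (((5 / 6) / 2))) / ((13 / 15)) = 3591 / 13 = 276.23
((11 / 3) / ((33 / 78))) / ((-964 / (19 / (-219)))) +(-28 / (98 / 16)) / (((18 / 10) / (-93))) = 523569409 / 2216718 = 236.19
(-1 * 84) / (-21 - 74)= 84 / 95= 0.88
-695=-695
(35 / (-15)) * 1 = -7 / 3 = -2.33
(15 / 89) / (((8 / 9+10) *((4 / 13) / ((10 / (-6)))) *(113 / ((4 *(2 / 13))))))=-225 / 492793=-0.00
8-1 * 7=1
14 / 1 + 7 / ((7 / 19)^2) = 459 / 7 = 65.57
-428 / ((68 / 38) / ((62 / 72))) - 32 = -72815 / 306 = -237.96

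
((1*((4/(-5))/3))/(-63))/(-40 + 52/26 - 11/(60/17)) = -16/155421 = -0.00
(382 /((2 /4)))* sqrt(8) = 1528* sqrt(2) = 2160.92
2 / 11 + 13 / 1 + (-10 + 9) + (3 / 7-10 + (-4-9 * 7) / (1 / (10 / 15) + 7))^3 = -98334524557 / 18536749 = -5304.84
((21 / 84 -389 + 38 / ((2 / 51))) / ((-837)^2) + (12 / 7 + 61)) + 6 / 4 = 1259639309 / 19615932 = 64.22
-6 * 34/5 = -204/5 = -40.80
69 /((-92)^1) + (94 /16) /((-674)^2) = -0.75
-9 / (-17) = 9 / 17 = 0.53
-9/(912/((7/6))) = -7/608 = -0.01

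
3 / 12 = 1 / 4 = 0.25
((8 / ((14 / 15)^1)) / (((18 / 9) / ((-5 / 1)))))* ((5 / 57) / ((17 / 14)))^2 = -35000 / 312987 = -0.11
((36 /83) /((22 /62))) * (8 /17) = 8928 /15521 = 0.58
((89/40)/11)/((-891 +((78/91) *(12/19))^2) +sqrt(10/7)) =-4960910598903/21845305518097160 - 3978309167 *sqrt(70)/109226527590485800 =-0.00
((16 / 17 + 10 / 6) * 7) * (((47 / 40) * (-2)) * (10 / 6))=-43757 / 612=-71.50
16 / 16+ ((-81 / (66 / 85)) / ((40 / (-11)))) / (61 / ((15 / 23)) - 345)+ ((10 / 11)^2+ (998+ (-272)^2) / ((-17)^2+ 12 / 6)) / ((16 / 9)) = 103624891531 / 708351424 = 146.29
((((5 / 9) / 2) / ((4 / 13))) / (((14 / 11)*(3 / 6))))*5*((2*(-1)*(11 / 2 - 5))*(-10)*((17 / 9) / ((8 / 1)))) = 16.75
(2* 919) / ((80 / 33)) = 30327 / 40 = 758.18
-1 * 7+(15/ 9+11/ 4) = -31/ 12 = -2.58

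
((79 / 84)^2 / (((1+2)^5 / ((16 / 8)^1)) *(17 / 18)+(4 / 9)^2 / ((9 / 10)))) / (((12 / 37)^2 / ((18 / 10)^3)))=56056718169 / 131418392000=0.43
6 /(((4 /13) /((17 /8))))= 663 /16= 41.44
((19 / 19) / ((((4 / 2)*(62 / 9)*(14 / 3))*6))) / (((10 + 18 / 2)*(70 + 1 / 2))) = 3 / 1550248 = 0.00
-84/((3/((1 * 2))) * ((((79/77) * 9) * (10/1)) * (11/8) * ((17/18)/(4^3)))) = -200704/6715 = -29.89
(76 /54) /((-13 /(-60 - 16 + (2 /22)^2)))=116470 /14157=8.23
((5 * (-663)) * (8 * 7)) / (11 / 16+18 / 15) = -14851200 / 151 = -98352.32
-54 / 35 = -1.54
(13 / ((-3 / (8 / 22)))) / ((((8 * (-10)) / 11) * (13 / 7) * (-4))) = -7 / 240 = -0.03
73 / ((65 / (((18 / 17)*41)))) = 53874 / 1105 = 48.75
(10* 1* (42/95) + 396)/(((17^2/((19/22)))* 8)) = 951/6358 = 0.15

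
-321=-321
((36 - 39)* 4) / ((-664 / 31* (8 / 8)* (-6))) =-31 / 332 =-0.09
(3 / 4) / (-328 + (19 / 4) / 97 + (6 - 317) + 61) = -291 / 224245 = -0.00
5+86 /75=6.15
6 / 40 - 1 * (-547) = 10943 / 20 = 547.15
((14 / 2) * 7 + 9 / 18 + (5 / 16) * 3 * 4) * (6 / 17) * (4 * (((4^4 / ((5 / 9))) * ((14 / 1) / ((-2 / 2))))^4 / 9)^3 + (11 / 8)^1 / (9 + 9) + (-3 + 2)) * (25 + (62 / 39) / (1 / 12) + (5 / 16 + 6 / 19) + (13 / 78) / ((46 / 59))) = 871716663683176438731274316241905580287725921090209441641825063 / 36216375000000000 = 24069682945440465500240550000000000000000000000.00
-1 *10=-10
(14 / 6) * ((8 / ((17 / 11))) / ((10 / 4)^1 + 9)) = 1232 / 1173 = 1.05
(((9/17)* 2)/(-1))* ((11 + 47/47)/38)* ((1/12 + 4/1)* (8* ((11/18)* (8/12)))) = -4.45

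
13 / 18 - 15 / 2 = -61 / 9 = -6.78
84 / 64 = 21 / 16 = 1.31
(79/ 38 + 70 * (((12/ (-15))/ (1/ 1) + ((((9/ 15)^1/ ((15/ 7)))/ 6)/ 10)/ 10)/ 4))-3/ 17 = -12.09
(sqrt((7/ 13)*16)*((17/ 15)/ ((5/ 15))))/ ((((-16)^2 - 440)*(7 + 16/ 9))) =-153*sqrt(91)/ 236210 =-0.01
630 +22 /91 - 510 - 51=6301 /91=69.24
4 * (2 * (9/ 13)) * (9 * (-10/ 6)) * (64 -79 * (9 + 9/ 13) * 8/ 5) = 16301952/ 169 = 96461.25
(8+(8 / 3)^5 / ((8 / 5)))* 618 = 4619344 / 81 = 57028.94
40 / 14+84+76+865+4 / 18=64769 / 63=1028.08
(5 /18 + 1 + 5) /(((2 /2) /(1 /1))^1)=113 /18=6.28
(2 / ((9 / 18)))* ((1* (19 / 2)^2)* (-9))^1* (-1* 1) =3249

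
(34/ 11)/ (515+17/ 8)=272/ 45507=0.01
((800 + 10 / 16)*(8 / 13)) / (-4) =-123.17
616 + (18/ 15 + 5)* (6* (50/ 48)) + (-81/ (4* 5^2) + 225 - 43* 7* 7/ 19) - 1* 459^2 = -199417307/ 950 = -209912.95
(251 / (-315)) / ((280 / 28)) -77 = -242801 / 3150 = -77.08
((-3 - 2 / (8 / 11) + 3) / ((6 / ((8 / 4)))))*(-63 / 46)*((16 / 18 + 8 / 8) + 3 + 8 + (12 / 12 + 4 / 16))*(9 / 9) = 39193 / 2208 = 17.75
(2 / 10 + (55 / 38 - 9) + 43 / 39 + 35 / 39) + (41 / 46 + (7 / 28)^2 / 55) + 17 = 4822309 / 384560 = 12.54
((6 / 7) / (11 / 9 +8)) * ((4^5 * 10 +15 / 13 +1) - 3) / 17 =7187886 / 128401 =55.98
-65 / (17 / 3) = -11.47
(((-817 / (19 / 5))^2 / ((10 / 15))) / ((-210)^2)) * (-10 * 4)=-9245 / 147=-62.89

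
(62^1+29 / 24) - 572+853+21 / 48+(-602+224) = -1601 / 48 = -33.35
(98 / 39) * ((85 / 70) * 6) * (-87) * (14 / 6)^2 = -338198 / 39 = -8671.74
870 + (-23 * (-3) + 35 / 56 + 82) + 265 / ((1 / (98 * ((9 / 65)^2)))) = 10271897 / 6760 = 1519.51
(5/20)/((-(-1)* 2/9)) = 9/8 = 1.12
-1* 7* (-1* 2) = 14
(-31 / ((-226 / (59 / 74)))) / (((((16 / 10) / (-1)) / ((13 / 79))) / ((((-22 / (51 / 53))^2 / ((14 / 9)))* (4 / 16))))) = -40407703765 / 42764472128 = -0.94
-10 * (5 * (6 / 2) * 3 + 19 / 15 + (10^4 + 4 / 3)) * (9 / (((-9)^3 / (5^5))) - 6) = 40313204 / 9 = 4479244.89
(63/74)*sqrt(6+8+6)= 63*sqrt(5)/37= 3.81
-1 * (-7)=7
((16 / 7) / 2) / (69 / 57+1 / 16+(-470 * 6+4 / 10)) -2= -59986158 / 29986999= -2.00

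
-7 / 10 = -0.70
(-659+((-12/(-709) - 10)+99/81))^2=18155967604324/40717161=445904.56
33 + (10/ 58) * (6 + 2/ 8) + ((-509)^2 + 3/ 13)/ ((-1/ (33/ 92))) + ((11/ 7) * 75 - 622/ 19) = -428139679221/ 4612972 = -92812.11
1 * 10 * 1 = 10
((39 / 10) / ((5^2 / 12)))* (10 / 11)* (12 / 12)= 468 / 275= 1.70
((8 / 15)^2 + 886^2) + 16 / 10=176624524 / 225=784997.88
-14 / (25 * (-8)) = 0.07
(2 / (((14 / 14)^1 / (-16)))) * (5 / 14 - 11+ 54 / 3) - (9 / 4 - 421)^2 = -19665743 / 112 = -175586.99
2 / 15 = 0.13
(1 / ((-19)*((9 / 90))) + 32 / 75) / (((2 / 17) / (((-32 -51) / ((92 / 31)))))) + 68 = 12020411 / 131100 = 91.69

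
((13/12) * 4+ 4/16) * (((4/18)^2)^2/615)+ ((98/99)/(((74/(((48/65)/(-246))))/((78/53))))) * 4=-56980268/261117925695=-0.00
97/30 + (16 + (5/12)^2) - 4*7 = -6187/720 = -8.59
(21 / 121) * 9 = 189 / 121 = 1.56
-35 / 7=-5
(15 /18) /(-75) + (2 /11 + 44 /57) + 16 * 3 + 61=2068021 /18810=109.94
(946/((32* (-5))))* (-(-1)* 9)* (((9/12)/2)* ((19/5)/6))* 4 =-80883/1600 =-50.55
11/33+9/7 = 34/21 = 1.62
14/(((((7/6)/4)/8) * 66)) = 64/11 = 5.82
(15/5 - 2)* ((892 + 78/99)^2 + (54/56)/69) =558998091737/701316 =797070.21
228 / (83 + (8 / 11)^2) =9196 / 3369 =2.73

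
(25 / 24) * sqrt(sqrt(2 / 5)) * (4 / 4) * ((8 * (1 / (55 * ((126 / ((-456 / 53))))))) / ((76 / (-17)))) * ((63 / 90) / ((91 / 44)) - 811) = -895781 * 2^(1 / 4) * 5^(3 / 4) / 2387385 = -1.49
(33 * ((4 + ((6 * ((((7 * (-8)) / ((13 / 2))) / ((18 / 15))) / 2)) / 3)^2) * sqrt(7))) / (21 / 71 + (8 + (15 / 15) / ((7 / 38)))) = 461874028 * sqrt(7) / 3458247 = 353.36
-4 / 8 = -1 / 2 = -0.50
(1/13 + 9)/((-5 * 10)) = -59/325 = -0.18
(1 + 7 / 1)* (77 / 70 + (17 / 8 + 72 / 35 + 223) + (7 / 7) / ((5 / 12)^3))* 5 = 1694743 / 175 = 9684.25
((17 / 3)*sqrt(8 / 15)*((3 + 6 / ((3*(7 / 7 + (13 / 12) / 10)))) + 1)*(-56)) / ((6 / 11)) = -1154912*sqrt(30) / 2565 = -2466.17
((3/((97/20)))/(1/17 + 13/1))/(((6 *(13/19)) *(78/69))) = 37145/3639246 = 0.01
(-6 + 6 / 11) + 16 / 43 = -2404 / 473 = -5.08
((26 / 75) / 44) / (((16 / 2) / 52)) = 0.05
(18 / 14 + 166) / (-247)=-1171 / 1729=-0.68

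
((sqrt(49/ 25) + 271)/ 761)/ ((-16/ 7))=-4767/ 30440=-0.16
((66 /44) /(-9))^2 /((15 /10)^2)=1 /81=0.01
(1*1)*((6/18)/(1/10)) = 10/3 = 3.33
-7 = -7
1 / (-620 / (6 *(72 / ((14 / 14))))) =-108 / 155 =-0.70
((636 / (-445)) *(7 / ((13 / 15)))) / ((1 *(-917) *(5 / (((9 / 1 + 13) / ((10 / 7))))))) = 146916 / 3789175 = 0.04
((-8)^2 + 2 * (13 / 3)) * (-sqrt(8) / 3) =-436 * sqrt(2) / 9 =-68.51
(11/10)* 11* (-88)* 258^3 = -91431777888/5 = -18286355577.60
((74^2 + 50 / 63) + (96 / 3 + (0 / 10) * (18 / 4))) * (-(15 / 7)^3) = -130145250 / 2401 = -54204.60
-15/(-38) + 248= 248.39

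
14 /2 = 7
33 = 33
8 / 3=2.67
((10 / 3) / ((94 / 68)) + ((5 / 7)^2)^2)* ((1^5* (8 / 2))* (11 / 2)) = 19898230 / 338541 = 58.78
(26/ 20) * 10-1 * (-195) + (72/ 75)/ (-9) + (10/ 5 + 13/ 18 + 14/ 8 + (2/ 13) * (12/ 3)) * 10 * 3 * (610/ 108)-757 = 32954693/ 105300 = 312.96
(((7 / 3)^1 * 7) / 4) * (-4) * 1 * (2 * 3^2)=-294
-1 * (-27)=27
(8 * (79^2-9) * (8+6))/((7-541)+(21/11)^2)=-84456064/64173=-1316.07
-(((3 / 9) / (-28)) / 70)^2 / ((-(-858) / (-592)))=37 / 1854052200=0.00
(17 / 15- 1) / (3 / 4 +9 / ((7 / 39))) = 56 / 21375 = 0.00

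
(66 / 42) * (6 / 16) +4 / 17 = 785 / 952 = 0.82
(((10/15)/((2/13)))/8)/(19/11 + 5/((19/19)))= 0.08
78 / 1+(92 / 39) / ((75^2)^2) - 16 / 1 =76507031342 / 1233984375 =62.00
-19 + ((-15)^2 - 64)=142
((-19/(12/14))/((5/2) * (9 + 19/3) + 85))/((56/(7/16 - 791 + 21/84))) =48051/18944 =2.54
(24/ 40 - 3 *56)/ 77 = -837/ 385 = -2.17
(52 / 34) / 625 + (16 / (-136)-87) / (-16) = 54473 / 10000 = 5.45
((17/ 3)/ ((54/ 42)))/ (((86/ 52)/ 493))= 1525342/ 1161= 1313.82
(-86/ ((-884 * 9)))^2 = 1849/ 15824484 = 0.00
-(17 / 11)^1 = -17 / 11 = -1.55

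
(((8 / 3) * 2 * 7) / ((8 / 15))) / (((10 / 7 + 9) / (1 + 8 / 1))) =4410 / 73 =60.41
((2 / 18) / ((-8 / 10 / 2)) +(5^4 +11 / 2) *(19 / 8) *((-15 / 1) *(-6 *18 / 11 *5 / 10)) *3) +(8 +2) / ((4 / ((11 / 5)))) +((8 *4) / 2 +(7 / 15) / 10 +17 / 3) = 6550324949 / 19800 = 330824.49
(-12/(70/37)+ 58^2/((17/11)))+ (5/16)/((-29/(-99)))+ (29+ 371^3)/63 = 2019392684741/2484720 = 812724.45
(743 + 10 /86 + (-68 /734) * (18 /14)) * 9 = 738690012 /110467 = 6686.97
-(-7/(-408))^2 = -49/166464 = -0.00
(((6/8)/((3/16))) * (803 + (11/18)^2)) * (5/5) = 260293/81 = 3213.49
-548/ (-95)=548/ 95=5.77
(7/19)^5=16807/2476099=0.01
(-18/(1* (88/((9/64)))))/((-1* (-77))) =-81/216832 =-0.00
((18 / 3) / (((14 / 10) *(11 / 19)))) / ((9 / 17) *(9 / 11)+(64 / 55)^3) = 146561250 / 39771011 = 3.69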